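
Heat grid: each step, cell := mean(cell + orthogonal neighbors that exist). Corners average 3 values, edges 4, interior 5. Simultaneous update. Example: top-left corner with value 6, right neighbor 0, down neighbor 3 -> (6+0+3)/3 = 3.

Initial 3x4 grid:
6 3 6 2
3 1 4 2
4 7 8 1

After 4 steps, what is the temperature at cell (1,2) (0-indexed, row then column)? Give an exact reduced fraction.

Step 1: cell (1,2) = 21/5
Step 2: cell (1,2) = 94/25
Step 3: cell (1,2) = 1947/500
Step 4: cell (1,2) = 459257/120000
Full grid after step 4:
  42533/10800 277637/72000 801671/216000 454981/129600
  1755977/432000 364349/90000 459257/120000 350791/96000
  274873/64800 453893/108000 437273/108000 492431/129600

Answer: 459257/120000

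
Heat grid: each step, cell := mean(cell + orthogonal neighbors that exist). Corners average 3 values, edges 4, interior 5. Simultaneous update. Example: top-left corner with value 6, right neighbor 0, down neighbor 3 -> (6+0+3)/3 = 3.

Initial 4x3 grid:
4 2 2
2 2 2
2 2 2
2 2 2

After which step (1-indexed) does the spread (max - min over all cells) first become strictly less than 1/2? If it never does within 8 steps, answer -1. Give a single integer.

Answer: 3

Derivation:
Step 1: max=8/3, min=2, spread=2/3
Step 2: max=23/9, min=2, spread=5/9
Step 3: max=257/108, min=2, spread=41/108
  -> spread < 1/2 first at step 3
Step 4: max=30137/12960, min=2, spread=4217/12960
Step 5: max=1764349/777600, min=7279/3600, spread=38417/155520
Step 6: max=104512211/46656000, min=146597/72000, spread=1903471/9331200
Step 7: max=6199709089/2799360000, min=4435759/2160000, spread=18038617/111974400
Step 8: max=369191382851/167961600000, min=401726759/194400000, spread=883978523/6718464000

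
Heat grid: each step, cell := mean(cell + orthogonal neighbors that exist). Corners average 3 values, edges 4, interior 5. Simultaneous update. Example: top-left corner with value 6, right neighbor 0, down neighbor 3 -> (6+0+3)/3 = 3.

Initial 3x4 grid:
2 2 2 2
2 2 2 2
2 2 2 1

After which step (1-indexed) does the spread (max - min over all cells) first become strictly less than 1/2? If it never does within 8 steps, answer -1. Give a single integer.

Answer: 1

Derivation:
Step 1: max=2, min=5/3, spread=1/3
  -> spread < 1/2 first at step 1
Step 2: max=2, min=31/18, spread=5/18
Step 3: max=2, min=391/216, spread=41/216
Step 4: max=2, min=47623/25920, spread=4217/25920
Step 5: max=14321/7200, min=2901251/1555200, spread=38417/311040
Step 6: max=285403/144000, min=175423789/93312000, spread=1903471/18662400
Step 7: max=8524241/4320000, min=10596450911/5598720000, spread=18038617/223948800
Step 8: max=764673241/388800000, min=638578217149/335923200000, spread=883978523/13436928000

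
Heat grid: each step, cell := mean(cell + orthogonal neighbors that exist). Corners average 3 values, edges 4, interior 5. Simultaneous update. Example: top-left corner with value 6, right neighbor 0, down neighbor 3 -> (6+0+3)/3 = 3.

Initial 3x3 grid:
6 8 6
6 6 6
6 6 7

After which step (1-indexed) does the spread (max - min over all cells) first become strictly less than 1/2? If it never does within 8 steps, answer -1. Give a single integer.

Answer: 2

Derivation:
Step 1: max=20/3, min=6, spread=2/3
Step 2: max=787/120, min=73/12, spread=19/40
  -> spread < 1/2 first at step 2
Step 3: max=13999/2160, min=4463/720, spread=61/216
Step 4: max=832313/129600, min=268921/43200, spread=511/2592
Step 5: max=49804111/7776000, min=16242287/2592000, spread=4309/31104
Step 6: max=2976711017/466560000, min=977114089/155520000, spread=36295/373248
Step 7: max=178264858399/27993600000, min=58784592383/9331200000, spread=305773/4478976
Step 8: max=10677205692953/1679616000000, min=3532235741401/559872000000, spread=2575951/53747712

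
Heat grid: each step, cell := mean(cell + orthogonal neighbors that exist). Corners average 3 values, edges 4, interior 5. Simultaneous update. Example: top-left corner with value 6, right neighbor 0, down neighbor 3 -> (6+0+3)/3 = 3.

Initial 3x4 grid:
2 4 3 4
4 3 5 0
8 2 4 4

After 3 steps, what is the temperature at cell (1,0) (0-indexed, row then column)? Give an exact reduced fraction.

Step 1: cell (1,0) = 17/4
Step 2: cell (1,0) = 317/80
Step 3: cell (1,0) = 18599/4800
Full grid after step 3:
  7901/2160 12343/3600 11953/3600 1309/432
  18599/4800 7461/2000 6581/2000 15299/4800
  8941/2160 13943/3600 12803/3600 1361/432

Answer: 18599/4800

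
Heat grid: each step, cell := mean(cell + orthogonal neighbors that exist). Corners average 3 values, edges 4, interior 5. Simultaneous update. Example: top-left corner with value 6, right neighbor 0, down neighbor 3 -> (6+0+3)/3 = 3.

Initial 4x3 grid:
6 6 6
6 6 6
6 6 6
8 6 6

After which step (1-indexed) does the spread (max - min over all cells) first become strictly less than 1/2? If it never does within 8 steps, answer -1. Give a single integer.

Step 1: max=20/3, min=6, spread=2/3
Step 2: max=59/9, min=6, spread=5/9
Step 3: max=689/108, min=6, spread=41/108
  -> spread < 1/2 first at step 3
Step 4: max=81977/12960, min=6, spread=4217/12960
Step 5: max=4874749/777600, min=21679/3600, spread=38417/155520
Step 6: max=291136211/46656000, min=434597/72000, spread=1903471/9331200
Step 7: max=17397149089/2799360000, min=13075759/2160000, spread=18038617/111974400
Step 8: max=1041037782851/167961600000, min=1179326759/194400000, spread=883978523/6718464000

Answer: 3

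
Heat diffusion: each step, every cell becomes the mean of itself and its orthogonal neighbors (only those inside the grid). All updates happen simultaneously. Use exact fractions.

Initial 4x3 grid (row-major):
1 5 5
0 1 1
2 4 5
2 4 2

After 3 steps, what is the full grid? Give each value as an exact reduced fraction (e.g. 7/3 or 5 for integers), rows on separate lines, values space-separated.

Answer: 391/180 9377/3600 1603/540
2549/1200 3793/1500 10697/3600
8327/3600 2059/750 10877/3600
1423/540 652/225 1723/540

Derivation:
After step 1:
  2 3 11/3
  1 11/5 3
  2 16/5 3
  8/3 3 11/3
After step 2:
  2 163/60 29/9
  9/5 62/25 89/30
  133/60 67/25 193/60
  23/9 47/15 29/9
After step 3:
  391/180 9377/3600 1603/540
  2549/1200 3793/1500 10697/3600
  8327/3600 2059/750 10877/3600
  1423/540 652/225 1723/540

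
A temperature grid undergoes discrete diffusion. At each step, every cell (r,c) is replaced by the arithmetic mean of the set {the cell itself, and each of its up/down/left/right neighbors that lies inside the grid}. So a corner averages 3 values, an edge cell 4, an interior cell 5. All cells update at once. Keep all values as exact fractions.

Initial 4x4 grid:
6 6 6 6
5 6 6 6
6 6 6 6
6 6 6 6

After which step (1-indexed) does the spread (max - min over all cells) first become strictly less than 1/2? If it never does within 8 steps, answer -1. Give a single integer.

Step 1: max=6, min=17/3, spread=1/3
  -> spread < 1/2 first at step 1
Step 2: max=6, min=689/120, spread=31/120
Step 3: max=6, min=6269/1080, spread=211/1080
Step 4: max=6, min=631157/108000, spread=16843/108000
Step 5: max=53921/9000, min=5693357/972000, spread=130111/972000
Step 6: max=3232841/540000, min=171317633/29160000, spread=3255781/29160000
Step 7: max=3228893/540000, min=5148446309/874800000, spread=82360351/874800000
Step 8: max=580693559/97200000, min=154712683109/26244000000, spread=2074577821/26244000000

Answer: 1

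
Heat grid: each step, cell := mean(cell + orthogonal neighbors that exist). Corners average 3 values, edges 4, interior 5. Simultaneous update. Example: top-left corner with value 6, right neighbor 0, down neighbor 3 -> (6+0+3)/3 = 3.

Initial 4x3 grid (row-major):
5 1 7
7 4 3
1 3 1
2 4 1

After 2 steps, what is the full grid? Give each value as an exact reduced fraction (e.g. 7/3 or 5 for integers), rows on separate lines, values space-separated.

Answer: 77/18 317/80 35/9
463/120 369/100 781/240
373/120 279/100 207/80
97/36 283/120 13/6

Derivation:
After step 1:
  13/3 17/4 11/3
  17/4 18/5 15/4
  13/4 13/5 2
  7/3 5/2 2
After step 2:
  77/18 317/80 35/9
  463/120 369/100 781/240
  373/120 279/100 207/80
  97/36 283/120 13/6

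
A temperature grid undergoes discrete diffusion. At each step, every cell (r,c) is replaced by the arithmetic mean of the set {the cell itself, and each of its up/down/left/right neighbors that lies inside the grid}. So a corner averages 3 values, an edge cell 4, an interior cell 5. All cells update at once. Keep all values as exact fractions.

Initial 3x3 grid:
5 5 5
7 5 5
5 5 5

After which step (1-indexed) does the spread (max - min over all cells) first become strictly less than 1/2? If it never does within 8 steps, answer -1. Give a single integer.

Answer: 3

Derivation:
Step 1: max=17/3, min=5, spread=2/3
Step 2: max=667/120, min=5, spread=67/120
Step 3: max=5837/1080, min=507/100, spread=1807/5400
  -> spread < 1/2 first at step 3
Step 4: max=2317963/432000, min=13861/2700, spread=33401/144000
Step 5: max=20669933/3888000, min=1393391/270000, spread=3025513/19440000
Step 6: max=8240926867/1555200000, min=74755949/14400000, spread=53531/497664
Step 7: max=492592925849/93312000000, min=20231116051/3888000000, spread=450953/5971968
Step 8: max=29502503560603/5598720000000, min=2433808610519/466560000000, spread=3799043/71663616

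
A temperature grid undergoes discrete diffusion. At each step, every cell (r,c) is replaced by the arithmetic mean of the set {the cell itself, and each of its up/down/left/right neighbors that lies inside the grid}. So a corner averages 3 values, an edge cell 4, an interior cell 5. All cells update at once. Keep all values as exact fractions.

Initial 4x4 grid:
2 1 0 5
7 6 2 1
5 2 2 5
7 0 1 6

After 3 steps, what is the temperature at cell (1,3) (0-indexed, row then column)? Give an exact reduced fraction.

Step 1: cell (1,3) = 13/4
Step 2: cell (1,3) = 219/80
Step 3: cell (1,3) = 6679/2400
Full grid after step 3:
  3823/1080 20963/7200 2003/800 109/45
  27623/7200 1961/600 671/250 6679/2400
  127/32 412/125 2957/1000 2389/800
  67/18 1559/480 2329/800 373/120

Answer: 6679/2400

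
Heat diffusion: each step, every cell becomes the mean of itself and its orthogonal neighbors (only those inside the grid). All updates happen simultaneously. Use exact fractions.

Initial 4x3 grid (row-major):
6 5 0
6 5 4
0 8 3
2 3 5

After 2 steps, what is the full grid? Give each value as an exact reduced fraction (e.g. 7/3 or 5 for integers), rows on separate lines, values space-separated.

Answer: 167/36 137/30 10/3
1171/240 413/100 83/20
823/240 229/50 58/15
61/18 409/120 79/18

Derivation:
After step 1:
  17/3 4 3
  17/4 28/5 3
  4 19/5 5
  5/3 9/2 11/3
After step 2:
  167/36 137/30 10/3
  1171/240 413/100 83/20
  823/240 229/50 58/15
  61/18 409/120 79/18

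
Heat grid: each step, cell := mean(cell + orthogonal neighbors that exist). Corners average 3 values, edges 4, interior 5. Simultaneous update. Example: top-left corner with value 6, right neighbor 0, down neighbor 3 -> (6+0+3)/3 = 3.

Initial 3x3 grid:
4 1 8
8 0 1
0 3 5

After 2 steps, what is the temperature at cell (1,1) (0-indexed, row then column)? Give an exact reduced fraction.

Answer: 287/100

Derivation:
Step 1: cell (1,1) = 13/5
Step 2: cell (1,1) = 287/100
Full grid after step 2:
  127/36 811/240 121/36
  17/5 287/100 373/120
  26/9 169/60 17/6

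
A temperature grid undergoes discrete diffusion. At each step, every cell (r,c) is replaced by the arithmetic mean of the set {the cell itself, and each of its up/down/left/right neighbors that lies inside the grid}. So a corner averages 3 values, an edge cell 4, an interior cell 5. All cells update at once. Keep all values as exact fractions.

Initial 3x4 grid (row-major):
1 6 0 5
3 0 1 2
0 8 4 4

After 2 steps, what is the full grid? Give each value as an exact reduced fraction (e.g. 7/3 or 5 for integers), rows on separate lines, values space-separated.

After step 1:
  10/3 7/4 3 7/3
  1 18/5 7/5 3
  11/3 3 17/4 10/3
After step 2:
  73/36 701/240 509/240 25/9
  29/10 43/20 61/20 151/60
  23/9 871/240 719/240 127/36

Answer: 73/36 701/240 509/240 25/9
29/10 43/20 61/20 151/60
23/9 871/240 719/240 127/36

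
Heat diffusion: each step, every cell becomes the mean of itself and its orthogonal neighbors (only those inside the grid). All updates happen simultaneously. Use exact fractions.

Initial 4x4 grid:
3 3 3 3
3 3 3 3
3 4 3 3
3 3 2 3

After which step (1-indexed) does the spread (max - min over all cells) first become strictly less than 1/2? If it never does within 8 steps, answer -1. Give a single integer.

Step 1: max=13/4, min=8/3, spread=7/12
Step 2: max=313/100, min=101/36, spread=73/225
  -> spread < 1/2 first at step 2
Step 3: max=7463/2400, min=1235/432, spread=5417/21600
Step 4: max=4929/1600, min=187837/64800, spread=943/5184
Step 5: max=6625391/2160000, min=5690263/1944000, spread=2725889/19440000
Step 6: max=22042171/7200000, min=171783541/58320000, spread=67580441/583200000
Step 7: max=593779693/194400000, min=1035859307/349920000, spread=82360351/874800000
Step 8: max=17785878991/5832000000, min=155923755277/52488000000, spread=2074577821/26244000000

Answer: 2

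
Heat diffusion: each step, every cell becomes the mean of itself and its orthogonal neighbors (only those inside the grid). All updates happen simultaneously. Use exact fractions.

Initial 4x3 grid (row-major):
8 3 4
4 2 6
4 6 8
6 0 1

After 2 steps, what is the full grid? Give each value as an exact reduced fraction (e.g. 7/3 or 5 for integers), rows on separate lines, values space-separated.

After step 1:
  5 17/4 13/3
  9/2 21/5 5
  5 4 21/4
  10/3 13/4 3
After step 2:
  55/12 1067/240 163/36
  187/40 439/100 1127/240
  101/24 217/50 69/16
  139/36 163/48 23/6

Answer: 55/12 1067/240 163/36
187/40 439/100 1127/240
101/24 217/50 69/16
139/36 163/48 23/6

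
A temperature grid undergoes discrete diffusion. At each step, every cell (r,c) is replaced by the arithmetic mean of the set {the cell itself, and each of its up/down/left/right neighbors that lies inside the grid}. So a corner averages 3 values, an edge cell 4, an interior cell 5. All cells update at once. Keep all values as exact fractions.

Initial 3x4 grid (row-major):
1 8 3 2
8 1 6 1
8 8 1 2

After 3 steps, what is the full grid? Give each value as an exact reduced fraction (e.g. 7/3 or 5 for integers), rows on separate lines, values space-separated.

After step 1:
  17/3 13/4 19/4 2
  9/2 31/5 12/5 11/4
  8 9/2 17/4 4/3
After step 2:
  161/36 149/30 31/10 19/6
  731/120 417/100 407/100 509/240
  17/3 459/80 749/240 25/9
After step 3:
  5591/1080 7519/1800 4591/1200 671/240
  36721/7200 30043/6000 9949/3000 43687/14400
  4199/720 3739/800 28271/7200 2887/1080

Answer: 5591/1080 7519/1800 4591/1200 671/240
36721/7200 30043/6000 9949/3000 43687/14400
4199/720 3739/800 28271/7200 2887/1080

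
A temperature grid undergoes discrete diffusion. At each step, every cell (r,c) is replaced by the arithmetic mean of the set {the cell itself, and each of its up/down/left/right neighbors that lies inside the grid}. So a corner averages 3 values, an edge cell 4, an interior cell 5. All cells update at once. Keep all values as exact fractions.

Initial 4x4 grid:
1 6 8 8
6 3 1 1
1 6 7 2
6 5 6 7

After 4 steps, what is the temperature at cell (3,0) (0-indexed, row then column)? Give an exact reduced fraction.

Answer: 50557/10800

Derivation:
Step 1: cell (3,0) = 4
Step 2: cell (3,0) = 29/6
Step 3: cell (3,0) = 1669/360
Step 4: cell (3,0) = 50557/10800
Full grid after step 4:
  272093/64800 956003/216000 983779/216000 148589/32400
  229127/54000 31223/7200 81151/18000 974179/216000
  78799/18000 137531/30000 55687/12000 332441/72000
  50557/10800 172873/36000 176513/36000 104521/21600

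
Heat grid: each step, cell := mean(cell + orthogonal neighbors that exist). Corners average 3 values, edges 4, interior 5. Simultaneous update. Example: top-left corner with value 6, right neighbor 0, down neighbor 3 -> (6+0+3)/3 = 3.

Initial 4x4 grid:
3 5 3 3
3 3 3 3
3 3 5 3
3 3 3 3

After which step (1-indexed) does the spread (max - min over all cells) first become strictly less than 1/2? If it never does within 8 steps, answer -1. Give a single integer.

Answer: 3

Derivation:
Step 1: max=11/3, min=3, spread=2/3
Step 2: max=211/60, min=3, spread=31/60
Step 3: max=3059/900, min=373/120, spread=523/1800
  -> spread < 1/2 first at step 3
Step 4: max=90947/27000, min=3773/1200, spread=12109/54000
Step 5: max=2709311/810000, min=344117/108000, spread=256867/1620000
Step 6: max=161741311/48600000, min=10391431/3240000, spread=2934923/24300000
Step 7: max=2419196969/729000000, min=104518231/32400000, spread=135073543/1458000000
Step 8: max=144783074629/43740000000, min=9440102879/2916000000, spread=795382861/10935000000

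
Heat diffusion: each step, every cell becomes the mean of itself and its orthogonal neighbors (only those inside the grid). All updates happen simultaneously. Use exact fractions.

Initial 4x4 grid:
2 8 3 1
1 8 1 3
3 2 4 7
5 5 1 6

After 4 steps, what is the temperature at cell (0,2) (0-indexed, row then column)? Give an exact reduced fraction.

Answer: 197333/54000

Derivation:
Step 1: cell (0,2) = 13/4
Step 2: cell (0,2) = 439/120
Step 3: cell (0,2) = 6287/1800
Step 4: cell (0,2) = 197333/54000
Full grid after step 4:
  254497/64800 203941/54000 197333/54000 110959/32400
  811759/216000 693811/180000 65249/18000 393091/108000
  812423/216000 333457/90000 700681/180000 411047/108000
  118027/32400 829523/216000 838339/216000 262627/64800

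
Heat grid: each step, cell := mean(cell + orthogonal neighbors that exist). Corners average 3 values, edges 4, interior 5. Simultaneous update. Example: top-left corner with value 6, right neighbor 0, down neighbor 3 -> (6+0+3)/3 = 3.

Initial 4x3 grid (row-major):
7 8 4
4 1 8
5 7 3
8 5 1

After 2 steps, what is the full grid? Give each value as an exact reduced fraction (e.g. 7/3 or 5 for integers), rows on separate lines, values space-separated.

After step 1:
  19/3 5 20/3
  17/4 28/5 4
  6 21/5 19/4
  6 21/4 3
After step 2:
  187/36 59/10 47/9
  1331/240 461/100 1261/240
  409/80 129/25 319/80
  23/4 369/80 13/3

Answer: 187/36 59/10 47/9
1331/240 461/100 1261/240
409/80 129/25 319/80
23/4 369/80 13/3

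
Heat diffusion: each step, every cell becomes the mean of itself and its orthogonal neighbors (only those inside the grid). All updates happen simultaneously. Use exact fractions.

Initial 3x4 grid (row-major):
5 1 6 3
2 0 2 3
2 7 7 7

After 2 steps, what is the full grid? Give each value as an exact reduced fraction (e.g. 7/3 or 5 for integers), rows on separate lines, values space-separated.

After step 1:
  8/3 3 3 4
  9/4 12/5 18/5 15/4
  11/3 4 23/4 17/3
After step 2:
  95/36 83/30 17/5 43/12
  659/240 61/20 37/10 1021/240
  119/36 949/240 1141/240 91/18

Answer: 95/36 83/30 17/5 43/12
659/240 61/20 37/10 1021/240
119/36 949/240 1141/240 91/18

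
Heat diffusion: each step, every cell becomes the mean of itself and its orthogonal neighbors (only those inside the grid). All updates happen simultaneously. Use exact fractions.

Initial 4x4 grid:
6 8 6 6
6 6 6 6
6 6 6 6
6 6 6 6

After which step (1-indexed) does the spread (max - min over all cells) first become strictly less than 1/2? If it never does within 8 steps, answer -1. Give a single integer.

Step 1: max=20/3, min=6, spread=2/3
Step 2: max=391/60, min=6, spread=31/60
Step 3: max=3451/540, min=6, spread=211/540
  -> spread < 1/2 first at step 3
Step 4: max=340843/54000, min=6, spread=16843/54000
Step 5: max=3054643/486000, min=27079/4500, spread=130111/486000
Step 6: max=91122367/14580000, min=1627159/270000, spread=3255781/14580000
Step 7: max=2724753691/437400000, min=1631107/270000, spread=82360351/437400000
Step 8: max=81483316891/13122000000, min=294106441/48600000, spread=2074577821/13122000000

Answer: 3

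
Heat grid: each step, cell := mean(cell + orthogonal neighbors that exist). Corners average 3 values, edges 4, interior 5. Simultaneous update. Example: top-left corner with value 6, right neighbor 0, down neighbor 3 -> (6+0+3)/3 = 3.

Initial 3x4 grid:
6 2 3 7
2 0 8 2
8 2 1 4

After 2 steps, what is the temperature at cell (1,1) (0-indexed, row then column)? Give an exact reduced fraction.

Step 1: cell (1,1) = 14/5
Step 2: cell (1,1) = 151/50
Full grid after step 2:
  121/36 833/240 291/80 19/4
  53/15 151/50 98/25 863/240
  43/12 133/40 349/120 34/9

Answer: 151/50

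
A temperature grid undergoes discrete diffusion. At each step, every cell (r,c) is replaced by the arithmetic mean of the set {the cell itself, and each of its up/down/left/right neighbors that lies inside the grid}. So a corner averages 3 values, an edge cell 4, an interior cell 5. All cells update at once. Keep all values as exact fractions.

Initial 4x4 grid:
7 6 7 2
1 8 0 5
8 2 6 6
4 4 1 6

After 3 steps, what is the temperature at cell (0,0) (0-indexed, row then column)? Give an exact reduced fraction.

Step 1: cell (0,0) = 14/3
Step 2: cell (0,0) = 53/9
Step 3: cell (0,0) = 5417/1080
Full grid after step 3:
  5417/1080 38137/7200 31441/7200 9907/2160
  37717/7200 13211/3000 28549/6000 923/225
  6217/1440 5653/1200 2977/750 2063/450
  9791/2160 707/180 3961/900 112/27

Answer: 5417/1080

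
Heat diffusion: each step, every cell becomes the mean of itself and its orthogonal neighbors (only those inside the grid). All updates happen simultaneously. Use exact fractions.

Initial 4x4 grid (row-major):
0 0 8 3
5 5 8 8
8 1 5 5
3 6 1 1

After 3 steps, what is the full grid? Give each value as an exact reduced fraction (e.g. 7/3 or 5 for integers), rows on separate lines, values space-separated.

Answer: 7243/2160 14813/3600 17473/3600 12203/2160
29191/7200 4949/1200 6181/1200 37811/7200
29863/7200 26893/6000 25373/6000 33203/7200
1907/432 13889/3600 13909/3600 1555/432

Derivation:
After step 1:
  5/3 13/4 19/4 19/3
  9/2 19/5 34/5 6
  17/4 5 4 19/4
  17/3 11/4 13/4 7/3
After step 2:
  113/36 101/30 317/60 205/36
  853/240 467/100 507/100 1433/240
  233/48 99/25 119/25 205/48
  38/9 25/6 37/12 31/9
After step 3:
  7243/2160 14813/3600 17473/3600 12203/2160
  29191/7200 4949/1200 6181/1200 37811/7200
  29863/7200 26893/6000 25373/6000 33203/7200
  1907/432 13889/3600 13909/3600 1555/432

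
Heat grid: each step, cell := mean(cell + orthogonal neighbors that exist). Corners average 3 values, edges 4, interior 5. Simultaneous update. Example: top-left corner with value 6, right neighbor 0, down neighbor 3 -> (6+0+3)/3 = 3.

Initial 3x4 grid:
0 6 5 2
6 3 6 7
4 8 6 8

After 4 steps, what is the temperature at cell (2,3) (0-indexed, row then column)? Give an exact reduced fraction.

Step 1: cell (2,3) = 7
Step 2: cell (2,3) = 79/12
Step 3: cell (2,3) = 123/20
Step 4: cell (2,3) = 259853/43200
Full grid after step 4:
  188203/43200 112321/24000 1068049/216000 684959/129600
  1373557/288000 592663/120000 1970339/360000 4838161/864000
  217003/43200 393713/72000 138311/24000 259853/43200

Answer: 259853/43200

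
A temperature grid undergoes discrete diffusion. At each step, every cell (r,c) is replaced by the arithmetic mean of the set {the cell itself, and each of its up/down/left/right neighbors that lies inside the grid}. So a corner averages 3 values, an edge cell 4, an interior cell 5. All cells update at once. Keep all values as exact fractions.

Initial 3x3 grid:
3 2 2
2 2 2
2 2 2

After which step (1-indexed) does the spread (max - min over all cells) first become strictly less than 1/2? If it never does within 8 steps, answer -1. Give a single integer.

Answer: 1

Derivation:
Step 1: max=7/3, min=2, spread=1/3
  -> spread < 1/2 first at step 1
Step 2: max=41/18, min=2, spread=5/18
Step 3: max=473/216, min=2, spread=41/216
Step 4: max=28051/12960, min=731/360, spread=347/2592
Step 5: max=1662137/777600, min=7357/3600, spread=2921/31104
Step 6: max=99140539/46656000, min=889483/432000, spread=24611/373248
Step 7: max=5917442033/2799360000, min=20096741/9720000, spread=207329/4478976
Step 8: max=353953152451/167961600000, min=1075601599/518400000, spread=1746635/53747712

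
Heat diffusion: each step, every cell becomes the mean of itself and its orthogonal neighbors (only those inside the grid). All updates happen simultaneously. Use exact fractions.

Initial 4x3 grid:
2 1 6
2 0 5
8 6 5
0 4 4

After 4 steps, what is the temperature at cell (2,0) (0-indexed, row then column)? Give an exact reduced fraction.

Step 1: cell (2,0) = 4
Step 2: cell (2,0) = 39/10
Step 3: cell (2,0) = 729/200
Step 4: cell (2,0) = 65939/18000
Full grid after step 4:
  373703/129600 2648107/864000 48367/14400
  42943/13500 1234793/360000 66049/18000
  65939/18000 690809/180000 109471/27000
  27941/7200 1754701/432000 270269/64800

Answer: 65939/18000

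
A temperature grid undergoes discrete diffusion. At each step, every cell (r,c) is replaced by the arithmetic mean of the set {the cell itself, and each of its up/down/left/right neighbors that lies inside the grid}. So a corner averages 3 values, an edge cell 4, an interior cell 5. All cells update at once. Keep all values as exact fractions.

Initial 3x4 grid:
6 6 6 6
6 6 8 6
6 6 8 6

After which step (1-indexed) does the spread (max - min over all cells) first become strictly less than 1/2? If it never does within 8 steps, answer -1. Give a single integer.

Step 1: max=7, min=6, spread=1
Step 2: max=809/120, min=6, spread=89/120
Step 3: max=898/135, min=733/120, spread=587/1080
Step 4: max=428617/64800, min=7393/1200, spread=5879/12960
  -> spread < 1/2 first at step 4
Step 5: max=25525553/3888000, min=20974/3375, spread=272701/777600
Step 6: max=1524135967/233280000, min=40489247/6480000, spread=2660923/9331200
Step 7: max=91039329053/13996800000, min=271214797/43200000, spread=126629393/559872000
Step 8: max=5444463199927/839808000000, min=146958183307/23328000000, spread=1231748807/6718464000

Answer: 4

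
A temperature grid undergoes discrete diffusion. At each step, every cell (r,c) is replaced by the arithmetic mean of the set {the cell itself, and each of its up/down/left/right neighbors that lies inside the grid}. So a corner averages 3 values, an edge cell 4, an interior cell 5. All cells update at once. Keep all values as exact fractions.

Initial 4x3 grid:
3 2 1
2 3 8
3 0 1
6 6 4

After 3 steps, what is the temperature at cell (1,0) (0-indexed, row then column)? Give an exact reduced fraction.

Step 1: cell (1,0) = 11/4
Step 2: cell (1,0) = 65/24
Step 3: cell (1,0) = 5039/1800
Full grid after step 3:
  1147/432 4433/1600 1319/432
  5039/1800 5881/2000 5539/1800
  651/200 1213/375 5959/1800
  1321/360 13043/3600 3833/1080

Answer: 5039/1800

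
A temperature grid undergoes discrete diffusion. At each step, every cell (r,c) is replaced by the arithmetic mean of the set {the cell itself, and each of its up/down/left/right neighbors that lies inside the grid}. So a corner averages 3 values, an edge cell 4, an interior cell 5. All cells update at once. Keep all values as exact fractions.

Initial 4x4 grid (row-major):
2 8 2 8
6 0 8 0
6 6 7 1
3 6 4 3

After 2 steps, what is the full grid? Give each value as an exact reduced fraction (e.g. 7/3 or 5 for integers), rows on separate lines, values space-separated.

Answer: 71/18 613/120 487/120 169/36
1181/240 41/10 499/100 103/30
75/16 129/25 427/100 223/60
5 79/16 1057/240 125/36

Derivation:
After step 1:
  16/3 3 13/2 10/3
  7/2 28/5 17/5 17/4
  21/4 5 26/5 11/4
  5 19/4 5 8/3
After step 2:
  71/18 613/120 487/120 169/36
  1181/240 41/10 499/100 103/30
  75/16 129/25 427/100 223/60
  5 79/16 1057/240 125/36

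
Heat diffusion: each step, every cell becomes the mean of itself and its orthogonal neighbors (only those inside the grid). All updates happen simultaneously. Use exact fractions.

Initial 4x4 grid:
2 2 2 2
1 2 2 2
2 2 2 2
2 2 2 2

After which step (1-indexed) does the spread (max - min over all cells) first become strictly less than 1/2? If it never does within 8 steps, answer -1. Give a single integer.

Answer: 1

Derivation:
Step 1: max=2, min=5/3, spread=1/3
  -> spread < 1/2 first at step 1
Step 2: max=2, min=209/120, spread=31/120
Step 3: max=2, min=1949/1080, spread=211/1080
Step 4: max=2, min=199157/108000, spread=16843/108000
Step 5: max=17921/9000, min=1805357/972000, spread=130111/972000
Step 6: max=1072841/540000, min=54677633/29160000, spread=3255781/29160000
Step 7: max=1068893/540000, min=1649246309/874800000, spread=82360351/874800000
Step 8: max=191893559/97200000, min=49736683109/26244000000, spread=2074577821/26244000000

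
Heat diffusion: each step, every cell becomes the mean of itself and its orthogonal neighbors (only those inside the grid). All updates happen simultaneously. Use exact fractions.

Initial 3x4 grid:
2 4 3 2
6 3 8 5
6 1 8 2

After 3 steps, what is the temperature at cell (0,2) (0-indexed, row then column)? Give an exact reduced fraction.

Answer: 29633/7200

Derivation:
Step 1: cell (0,2) = 17/4
Step 2: cell (0,2) = 959/240
Step 3: cell (0,2) = 29633/7200
Full grid after step 3:
  1429/360 9581/2400 29633/7200 4477/1080
  60001/14400 25889/6000 26789/6000 63781/14400
  4717/1080 32543/7200 3737/800 563/120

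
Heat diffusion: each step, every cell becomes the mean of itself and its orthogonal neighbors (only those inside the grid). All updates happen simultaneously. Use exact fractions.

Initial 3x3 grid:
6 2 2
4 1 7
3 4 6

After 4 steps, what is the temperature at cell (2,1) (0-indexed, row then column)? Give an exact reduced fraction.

Step 1: cell (2,1) = 7/2
Step 2: cell (2,1) = 493/120
Step 3: cell (2,1) = 27941/7200
Step 4: cell (2,1) = 1696777/432000
Full grid after step 4:
  151729/43200 3140929/864000 479237/129600
  1583027/432000 445741/120000 423163/108000
  120953/32400 1696777/432000 259531/64800

Answer: 1696777/432000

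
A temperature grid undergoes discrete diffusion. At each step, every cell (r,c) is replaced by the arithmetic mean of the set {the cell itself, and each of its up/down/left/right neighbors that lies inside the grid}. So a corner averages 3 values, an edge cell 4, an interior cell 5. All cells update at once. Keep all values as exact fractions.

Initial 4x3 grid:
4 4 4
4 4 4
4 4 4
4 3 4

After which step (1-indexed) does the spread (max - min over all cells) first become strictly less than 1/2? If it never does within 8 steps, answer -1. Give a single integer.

Step 1: max=4, min=11/3, spread=1/3
  -> spread < 1/2 first at step 1
Step 2: max=4, min=893/240, spread=67/240
Step 3: max=4, min=8203/2160, spread=437/2160
Step 4: max=3991/1000, min=3298469/864000, spread=29951/172800
Step 5: max=13421/3375, min=29888179/7776000, spread=206761/1555200
Step 6: max=21434329/5400000, min=11985404429/3110400000, spread=14430763/124416000
Step 7: max=1710347273/432000000, min=721388258311/186624000000, spread=139854109/1492992000
Step 8: max=153668771023/38880000000, min=43367288109749/11197440000000, spread=7114543559/89579520000

Answer: 1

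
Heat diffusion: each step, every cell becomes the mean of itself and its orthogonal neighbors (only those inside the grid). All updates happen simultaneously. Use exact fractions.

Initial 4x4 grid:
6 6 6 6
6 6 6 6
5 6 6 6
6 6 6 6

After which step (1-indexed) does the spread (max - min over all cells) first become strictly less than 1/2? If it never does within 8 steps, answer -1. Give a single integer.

Step 1: max=6, min=17/3, spread=1/3
  -> spread < 1/2 first at step 1
Step 2: max=6, min=689/120, spread=31/120
Step 3: max=6, min=6269/1080, spread=211/1080
Step 4: max=6, min=631157/108000, spread=16843/108000
Step 5: max=53921/9000, min=5693357/972000, spread=130111/972000
Step 6: max=3232841/540000, min=171317633/29160000, spread=3255781/29160000
Step 7: max=3228893/540000, min=5148446309/874800000, spread=82360351/874800000
Step 8: max=580693559/97200000, min=154712683109/26244000000, spread=2074577821/26244000000

Answer: 1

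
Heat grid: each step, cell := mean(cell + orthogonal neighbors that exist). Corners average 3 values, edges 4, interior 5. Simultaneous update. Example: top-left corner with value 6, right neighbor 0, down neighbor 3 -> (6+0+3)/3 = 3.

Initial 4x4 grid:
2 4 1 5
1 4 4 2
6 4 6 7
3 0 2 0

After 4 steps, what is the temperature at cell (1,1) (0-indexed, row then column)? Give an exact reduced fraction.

Step 1: cell (1,1) = 17/5
Step 2: cell (1,1) = 84/25
Step 3: cell (1,1) = 1268/375
Step 4: cell (1,1) = 73981/22500
Full grid after step 4:
  49637/16200 689957/216000 719557/216000 113687/32400
  689927/216000 73981/22500 316331/90000 763597/216000
  76967/24000 16621/5000 101851/30000 253943/72000
  1687/540 225331/72000 233683/72000 7087/2160

Answer: 73981/22500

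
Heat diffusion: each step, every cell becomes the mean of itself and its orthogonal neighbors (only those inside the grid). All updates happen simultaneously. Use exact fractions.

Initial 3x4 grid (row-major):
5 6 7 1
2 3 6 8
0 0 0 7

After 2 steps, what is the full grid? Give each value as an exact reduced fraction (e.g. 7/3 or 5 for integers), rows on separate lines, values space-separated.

After step 1:
  13/3 21/4 5 16/3
  5/2 17/5 24/5 11/2
  2/3 3/4 13/4 5
After step 2:
  145/36 1079/240 1223/240 95/18
  109/40 167/50 439/100 619/120
  47/36 121/60 69/20 55/12

Answer: 145/36 1079/240 1223/240 95/18
109/40 167/50 439/100 619/120
47/36 121/60 69/20 55/12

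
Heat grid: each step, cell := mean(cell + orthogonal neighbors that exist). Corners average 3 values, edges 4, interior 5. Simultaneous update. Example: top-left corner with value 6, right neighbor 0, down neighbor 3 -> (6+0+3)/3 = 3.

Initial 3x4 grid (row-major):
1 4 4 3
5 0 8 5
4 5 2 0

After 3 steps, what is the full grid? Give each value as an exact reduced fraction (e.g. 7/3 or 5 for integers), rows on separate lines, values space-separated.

After step 1:
  10/3 9/4 19/4 4
  5/2 22/5 19/5 4
  14/3 11/4 15/4 7/3
After step 2:
  97/36 221/60 37/10 17/4
  149/40 157/50 207/50 53/15
  119/36 467/120 379/120 121/36
After step 3:
  3637/1080 1487/450 1183/300 689/180
  2573/800 929/250 10603/3000 3439/900
  983/270 6073/1800 1637/450 3619/1080

Answer: 3637/1080 1487/450 1183/300 689/180
2573/800 929/250 10603/3000 3439/900
983/270 6073/1800 1637/450 3619/1080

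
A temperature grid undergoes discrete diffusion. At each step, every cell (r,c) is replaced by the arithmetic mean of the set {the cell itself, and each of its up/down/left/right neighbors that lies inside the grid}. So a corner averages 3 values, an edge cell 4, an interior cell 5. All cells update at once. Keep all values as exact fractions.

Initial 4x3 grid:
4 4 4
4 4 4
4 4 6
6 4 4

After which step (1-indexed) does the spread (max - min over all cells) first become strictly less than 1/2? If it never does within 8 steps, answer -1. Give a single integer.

Step 1: max=14/3, min=4, spread=2/3
Step 2: max=547/120, min=4, spread=67/120
Step 3: max=4907/1080, min=97/24, spread=271/540
Step 4: max=291199/64800, min=4921/1200, spread=5093/12960
  -> spread < 1/2 first at step 4
Step 5: max=17363501/3888000, min=446611/108000, spread=257101/777600
Step 6: max=1034773999/233280000, min=13507967/3240000, spread=497603/1866240
Step 7: max=61781237141/13996800000, min=135846113/32400000, spread=123828653/559872000
Step 8: max=3690373884319/839808000000, min=12286295413/2916000000, spread=1215366443/6718464000

Answer: 4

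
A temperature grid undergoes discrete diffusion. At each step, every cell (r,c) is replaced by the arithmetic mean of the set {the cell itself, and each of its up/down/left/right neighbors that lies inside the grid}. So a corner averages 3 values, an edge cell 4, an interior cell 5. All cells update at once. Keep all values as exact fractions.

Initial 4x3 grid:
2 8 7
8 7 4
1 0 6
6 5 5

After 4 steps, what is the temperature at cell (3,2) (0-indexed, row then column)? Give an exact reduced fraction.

Answer: 286817/64800

Derivation:
Step 1: cell (3,2) = 16/3
Step 2: cell (3,2) = 157/36
Step 3: cell (3,2) = 9623/2160
Step 4: cell (3,2) = 286817/64800
Full grid after step 4:
  115279/21600 148663/27000 363137/64800
  354323/72000 458221/90000 1127969/216000
  106001/24000 25456/5625 1020509/216000
  89939/21600 926669/216000 286817/64800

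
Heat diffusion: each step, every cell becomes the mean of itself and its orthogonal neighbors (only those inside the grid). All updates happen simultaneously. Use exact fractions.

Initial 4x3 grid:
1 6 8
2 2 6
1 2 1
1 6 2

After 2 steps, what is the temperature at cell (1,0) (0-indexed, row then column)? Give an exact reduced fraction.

Step 1: cell (1,0) = 3/2
Step 2: cell (1,0) = 12/5
Full grid after step 2:
  35/12 1051/240 91/18
  12/5 16/5 259/60
  121/60 13/5 31/10
  83/36 649/240 17/6

Answer: 12/5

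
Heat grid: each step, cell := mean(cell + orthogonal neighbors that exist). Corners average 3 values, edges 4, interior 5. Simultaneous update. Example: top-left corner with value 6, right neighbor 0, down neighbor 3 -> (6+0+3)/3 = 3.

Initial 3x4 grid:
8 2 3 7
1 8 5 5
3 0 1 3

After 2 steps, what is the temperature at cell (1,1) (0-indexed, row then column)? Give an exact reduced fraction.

Step 1: cell (1,1) = 16/5
Step 2: cell (1,1) = 417/100
Full grid after step 2:
  167/36 491/120 189/40 19/4
  33/10 417/100 191/50 87/20
  28/9 587/240 253/80 41/12

Answer: 417/100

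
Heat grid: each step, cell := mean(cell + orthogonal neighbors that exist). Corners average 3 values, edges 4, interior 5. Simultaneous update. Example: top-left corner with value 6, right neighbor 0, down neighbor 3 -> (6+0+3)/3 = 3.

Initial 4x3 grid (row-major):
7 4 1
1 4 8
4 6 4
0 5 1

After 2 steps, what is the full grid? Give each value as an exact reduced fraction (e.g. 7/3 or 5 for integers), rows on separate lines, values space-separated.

Answer: 4 127/30 151/36
307/80 429/100 269/60
287/80 197/50 127/30
35/12 209/60 133/36

Derivation:
After step 1:
  4 4 13/3
  4 23/5 17/4
  11/4 23/5 19/4
  3 3 10/3
After step 2:
  4 127/30 151/36
  307/80 429/100 269/60
  287/80 197/50 127/30
  35/12 209/60 133/36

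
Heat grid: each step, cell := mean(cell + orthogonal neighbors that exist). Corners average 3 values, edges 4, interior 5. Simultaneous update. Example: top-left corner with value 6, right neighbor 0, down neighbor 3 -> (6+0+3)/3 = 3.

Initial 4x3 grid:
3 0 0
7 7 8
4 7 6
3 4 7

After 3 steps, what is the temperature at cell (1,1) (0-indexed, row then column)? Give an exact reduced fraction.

Step 1: cell (1,1) = 29/5
Step 2: cell (1,1) = 122/25
Step 3: cell (1,1) = 9729/2000
Full grid after step 3:
  548/135 9373/2400 8803/2160
  8291/1800 9729/2000 34939/7200
  18317/3600 3979/750 41059/7200
  10591/2160 77473/14400 6083/1080

Answer: 9729/2000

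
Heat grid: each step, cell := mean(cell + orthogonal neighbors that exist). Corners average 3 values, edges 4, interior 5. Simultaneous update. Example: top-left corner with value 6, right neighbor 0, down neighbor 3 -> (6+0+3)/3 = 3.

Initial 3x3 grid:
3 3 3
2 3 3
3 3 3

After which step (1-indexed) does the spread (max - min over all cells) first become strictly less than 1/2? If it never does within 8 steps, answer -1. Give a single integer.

Answer: 1

Derivation:
Step 1: max=3, min=8/3, spread=1/3
  -> spread < 1/2 first at step 1
Step 2: max=3, min=653/240, spread=67/240
Step 3: max=593/200, min=6043/2160, spread=1807/10800
Step 4: max=15839/5400, min=2434037/864000, spread=33401/288000
Step 5: max=1576609/540000, min=22098067/7776000, spread=3025513/38880000
Step 6: max=83644051/28800000, min=8866273133/3110400000, spread=53531/995328
Step 7: max=22536883949/7776000000, min=533839074151/186624000000, spread=450953/11943936
Step 8: max=2698351389481/933120000000, min=32083416439397/11197440000000, spread=3799043/143327232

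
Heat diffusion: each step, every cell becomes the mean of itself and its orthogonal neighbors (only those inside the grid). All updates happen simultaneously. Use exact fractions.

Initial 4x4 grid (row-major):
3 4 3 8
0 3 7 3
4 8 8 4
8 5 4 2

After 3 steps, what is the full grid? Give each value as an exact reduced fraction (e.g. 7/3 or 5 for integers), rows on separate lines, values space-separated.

Answer: 7289/2160 27413/7200 34069/7200 5249/1080
13549/3600 26771/6000 14321/3000 36229/7200
17441/3600 14987/3000 31013/6000 33941/7200
5723/1080 9823/1800 8969/1800 10127/2160

Derivation:
After step 1:
  7/3 13/4 11/2 14/3
  5/2 22/5 24/5 11/2
  5 28/5 31/5 17/4
  17/3 25/4 19/4 10/3
After step 2:
  97/36 929/240 1093/240 47/9
  427/120 411/100 132/25 1153/240
  563/120 549/100 128/25 1157/240
  203/36 167/30 77/15 37/9
After step 3:
  7289/2160 27413/7200 34069/7200 5249/1080
  13549/3600 26771/6000 14321/3000 36229/7200
  17441/3600 14987/3000 31013/6000 33941/7200
  5723/1080 9823/1800 8969/1800 10127/2160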